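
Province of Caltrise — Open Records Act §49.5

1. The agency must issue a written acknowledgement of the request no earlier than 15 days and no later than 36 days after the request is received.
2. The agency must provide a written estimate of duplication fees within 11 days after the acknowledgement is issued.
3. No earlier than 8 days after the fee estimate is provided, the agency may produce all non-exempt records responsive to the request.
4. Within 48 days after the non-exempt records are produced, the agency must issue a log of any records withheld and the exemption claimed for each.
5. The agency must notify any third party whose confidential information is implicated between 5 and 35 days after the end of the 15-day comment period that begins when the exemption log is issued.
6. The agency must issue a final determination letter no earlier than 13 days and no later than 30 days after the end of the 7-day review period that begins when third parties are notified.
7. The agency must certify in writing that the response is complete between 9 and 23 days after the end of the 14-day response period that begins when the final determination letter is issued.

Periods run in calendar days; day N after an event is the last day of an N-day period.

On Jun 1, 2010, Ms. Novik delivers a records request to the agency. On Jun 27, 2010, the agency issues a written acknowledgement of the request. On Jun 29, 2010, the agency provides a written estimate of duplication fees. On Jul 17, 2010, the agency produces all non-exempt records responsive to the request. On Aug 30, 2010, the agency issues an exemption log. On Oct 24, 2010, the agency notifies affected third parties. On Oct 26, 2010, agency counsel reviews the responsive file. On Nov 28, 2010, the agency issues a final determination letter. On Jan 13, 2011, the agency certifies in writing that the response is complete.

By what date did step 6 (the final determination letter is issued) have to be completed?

Nov 30, 2010

Third parties are notified on Oct 24, 2010; the 7-day review period therefore ends Oct 31, 2010, and step 6 runs from that date. The window is 13–30 days after Oct 31, 2010; it closes on Nov 30, 2010.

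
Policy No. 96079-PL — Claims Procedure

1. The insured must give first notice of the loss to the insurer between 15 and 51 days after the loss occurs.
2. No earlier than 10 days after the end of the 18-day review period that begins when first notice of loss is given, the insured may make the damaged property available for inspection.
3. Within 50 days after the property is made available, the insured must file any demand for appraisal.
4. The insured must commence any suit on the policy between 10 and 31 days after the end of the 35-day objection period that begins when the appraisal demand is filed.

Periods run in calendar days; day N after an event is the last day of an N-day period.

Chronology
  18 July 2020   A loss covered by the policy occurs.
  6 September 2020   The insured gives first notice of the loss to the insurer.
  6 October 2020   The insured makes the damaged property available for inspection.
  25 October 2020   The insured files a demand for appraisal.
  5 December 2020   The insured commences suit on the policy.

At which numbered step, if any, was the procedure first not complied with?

Step 4

Step 1: the window is 15–51 days after 18 July 2020 (when the loss occurs), so 2 August 2020 through 7 September 2020; done 6 September 2020, which is between those dates.
Step 2: the earliest permitted date is 10 days after 24 September 2020 (end of the 18-day review period, which began when first notice of loss is given on 6 September 2020), i.e. 4 October 2020; done 6 October 2020 — permitted.
Step 3: 50 days after 6 October 2020 (when the property is made available) is 25 November 2020; done 25 October 2020 — timely.
Step 4: the window is 10–31 days after 29 November 2020 (end of the 35-day objection period, which began when the appraisal demand is filed on 25 October 2020), so 9 December 2020 through 30 December 2020; 5 December 2020 is 4 days too early.
The analysis stops there.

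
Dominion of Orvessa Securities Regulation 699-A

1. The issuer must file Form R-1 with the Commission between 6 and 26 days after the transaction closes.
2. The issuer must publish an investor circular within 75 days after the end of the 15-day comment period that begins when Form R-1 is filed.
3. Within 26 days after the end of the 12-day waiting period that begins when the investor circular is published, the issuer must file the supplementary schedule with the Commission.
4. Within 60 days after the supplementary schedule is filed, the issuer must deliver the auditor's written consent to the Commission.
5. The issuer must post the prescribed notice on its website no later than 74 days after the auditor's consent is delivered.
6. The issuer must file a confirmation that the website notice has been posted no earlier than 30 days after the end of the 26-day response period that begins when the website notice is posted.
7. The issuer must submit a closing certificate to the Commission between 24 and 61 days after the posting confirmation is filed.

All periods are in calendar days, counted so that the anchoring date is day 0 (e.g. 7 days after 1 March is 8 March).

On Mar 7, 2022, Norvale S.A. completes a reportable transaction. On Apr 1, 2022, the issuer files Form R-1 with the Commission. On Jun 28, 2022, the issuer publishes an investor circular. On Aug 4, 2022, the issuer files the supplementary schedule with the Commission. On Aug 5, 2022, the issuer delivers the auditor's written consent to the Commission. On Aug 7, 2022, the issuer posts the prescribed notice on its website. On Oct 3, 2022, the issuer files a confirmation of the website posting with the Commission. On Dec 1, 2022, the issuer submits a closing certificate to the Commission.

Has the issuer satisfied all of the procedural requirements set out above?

Step 1 — 6 and 26 days from Mar 7, 2022 (when the transaction closes) are Mar 13, 2022 and Apr 2, 2022 respectively; done Apr 1, 2022, which is between those dates.
Step 2 — counting 75 days from Apr 16, 2022 (end of the 15-day comment period, which began when Form R-1 is filed on Apr 1, 2022) gives a deadline of Jun 30, 2022; Jun 28, 2022 is within that limit.
Step 3 — counting 26 days from Jul 10, 2022 (end of the 12-day waiting period, which began when the investor circular is published on Jun 28, 2022) gives a deadline of Aug 5, 2022; Aug 4, 2022 is within that limit.
Step 4 — counting 60 days from Aug 4, 2022 (when the supplementary schedule is filed) gives a deadline of Oct 3, 2022; Aug 5, 2022 is within that limit.
Step 5 — counting 74 days from Aug 5, 2022 (when the auditor's consent is delivered) gives a deadline of Oct 18, 2022; completed Aug 7, 2022, before the deadline.
Step 6 — must wait 30 days from Sep 2, 2022 (end of the 26-day response period, which began when the website notice is posted on Aug 7, 2022), so not before Oct 2, 2022; done Oct 3, 2022, after the minimum wait.
Step 7 — 24 and 61 days from Oct 3, 2022 (when the posting confirmation is filed) are Oct 27, 2022 and Dec 3, 2022 respectively; done Dec 1, 2022, which is between those dates.

Yes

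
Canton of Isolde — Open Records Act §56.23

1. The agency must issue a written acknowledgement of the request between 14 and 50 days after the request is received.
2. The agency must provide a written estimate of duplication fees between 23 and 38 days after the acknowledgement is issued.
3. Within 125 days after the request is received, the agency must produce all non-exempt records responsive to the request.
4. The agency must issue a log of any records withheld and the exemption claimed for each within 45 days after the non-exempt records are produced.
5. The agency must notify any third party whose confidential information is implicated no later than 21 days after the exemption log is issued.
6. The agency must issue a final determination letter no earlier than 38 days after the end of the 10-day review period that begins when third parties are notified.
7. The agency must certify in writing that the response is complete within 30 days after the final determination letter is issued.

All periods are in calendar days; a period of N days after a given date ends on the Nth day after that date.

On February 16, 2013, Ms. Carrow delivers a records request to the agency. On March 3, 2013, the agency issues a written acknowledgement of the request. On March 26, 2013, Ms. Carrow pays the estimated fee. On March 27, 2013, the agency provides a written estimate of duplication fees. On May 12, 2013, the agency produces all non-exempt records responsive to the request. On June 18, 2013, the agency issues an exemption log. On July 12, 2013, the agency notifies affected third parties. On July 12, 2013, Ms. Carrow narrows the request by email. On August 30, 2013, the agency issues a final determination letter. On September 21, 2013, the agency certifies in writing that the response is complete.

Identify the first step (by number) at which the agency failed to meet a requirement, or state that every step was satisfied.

Step 5

Step 1 — 14 and 50 days from February 16, 2013 (when the request is received) are March 2, 2013 and April 7, 2013 respectively; March 3, 2013 falls inside that range.
Step 2 — 23 and 38 days from March 3, 2013 (when the acknowledgement is issued) are March 26, 2013 and April 10, 2013 respectively; March 27, 2013 falls inside that range.
Step 3 — counting 125 days from February 16, 2013 (when the request is received) gives a deadline of June 21, 2013; done May 12, 2013 — timely.
Step 4 — counting 45 days from May 12, 2013 (when the non-exempt records are produced) gives a deadline of June 26, 2013; done June 18, 2013 — timely.
Step 5 — counting 21 days from June 18, 2013 (when the exemption log is issued) gives a deadline of July 9, 2013; July 12, 2013 misses that deadline by 3 days.
The procedure was therefore not followed at step 5.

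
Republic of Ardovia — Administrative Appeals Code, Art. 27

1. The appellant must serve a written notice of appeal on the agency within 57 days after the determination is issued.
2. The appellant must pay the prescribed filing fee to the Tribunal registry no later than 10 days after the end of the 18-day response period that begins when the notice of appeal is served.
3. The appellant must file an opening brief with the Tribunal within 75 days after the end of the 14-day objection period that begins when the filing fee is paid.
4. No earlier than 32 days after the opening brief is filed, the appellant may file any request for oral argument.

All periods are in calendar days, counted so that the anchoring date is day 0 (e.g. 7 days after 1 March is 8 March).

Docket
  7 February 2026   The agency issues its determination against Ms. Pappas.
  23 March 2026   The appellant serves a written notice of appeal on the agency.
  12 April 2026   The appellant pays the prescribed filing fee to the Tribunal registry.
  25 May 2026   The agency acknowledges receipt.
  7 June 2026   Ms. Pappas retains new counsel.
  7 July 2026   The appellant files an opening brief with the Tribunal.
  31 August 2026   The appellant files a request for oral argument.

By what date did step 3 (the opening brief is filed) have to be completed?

10 July 2026

The filing fee is paid on 12 April 2026; the 14-day objection period therefore ends 26 April 2026, and step 3 runs from that date. 75 days after 26 April 2026 is 10 July 2026.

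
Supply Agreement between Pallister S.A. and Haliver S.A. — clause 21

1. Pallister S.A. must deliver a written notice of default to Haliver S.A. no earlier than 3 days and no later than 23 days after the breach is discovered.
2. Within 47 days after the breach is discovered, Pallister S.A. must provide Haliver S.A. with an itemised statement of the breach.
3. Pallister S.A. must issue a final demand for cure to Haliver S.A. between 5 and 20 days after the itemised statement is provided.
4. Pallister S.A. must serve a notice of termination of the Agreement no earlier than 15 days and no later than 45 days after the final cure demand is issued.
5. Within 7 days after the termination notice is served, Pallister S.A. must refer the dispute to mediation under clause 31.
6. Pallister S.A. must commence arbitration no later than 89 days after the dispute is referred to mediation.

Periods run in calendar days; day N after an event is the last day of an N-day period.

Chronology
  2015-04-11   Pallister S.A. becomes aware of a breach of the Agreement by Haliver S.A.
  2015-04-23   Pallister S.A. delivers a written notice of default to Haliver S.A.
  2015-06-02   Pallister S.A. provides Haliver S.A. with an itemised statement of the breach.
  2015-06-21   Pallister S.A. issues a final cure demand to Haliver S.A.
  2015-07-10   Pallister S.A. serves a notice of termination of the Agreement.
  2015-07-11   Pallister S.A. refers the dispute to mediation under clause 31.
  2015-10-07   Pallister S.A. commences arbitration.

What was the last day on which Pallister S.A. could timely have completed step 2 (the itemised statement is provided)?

Step 2 runs from 2015-04-11, when the breach is discovered. 47 days after 2015-04-11 is 2015-05-28.

2015-05-28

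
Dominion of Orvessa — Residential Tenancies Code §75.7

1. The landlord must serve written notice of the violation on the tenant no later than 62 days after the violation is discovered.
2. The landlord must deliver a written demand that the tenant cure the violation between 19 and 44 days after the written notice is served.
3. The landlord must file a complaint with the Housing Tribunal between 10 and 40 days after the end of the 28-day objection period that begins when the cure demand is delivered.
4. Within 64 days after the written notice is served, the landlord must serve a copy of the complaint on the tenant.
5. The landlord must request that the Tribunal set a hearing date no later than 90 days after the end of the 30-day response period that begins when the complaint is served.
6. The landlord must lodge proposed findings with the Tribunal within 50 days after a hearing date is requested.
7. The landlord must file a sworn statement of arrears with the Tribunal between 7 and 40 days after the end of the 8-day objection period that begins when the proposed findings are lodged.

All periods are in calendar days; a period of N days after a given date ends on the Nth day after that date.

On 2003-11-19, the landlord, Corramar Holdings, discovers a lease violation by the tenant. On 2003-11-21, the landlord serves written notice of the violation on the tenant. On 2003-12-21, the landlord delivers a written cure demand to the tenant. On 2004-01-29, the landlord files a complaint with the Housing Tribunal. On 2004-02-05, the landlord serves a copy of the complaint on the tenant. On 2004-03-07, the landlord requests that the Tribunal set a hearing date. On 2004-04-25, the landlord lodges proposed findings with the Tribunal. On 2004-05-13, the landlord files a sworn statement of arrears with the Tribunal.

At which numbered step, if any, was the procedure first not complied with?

Step 4

Step 1: 62 days after 2003-11-19 (when the violation is discovered) is 2004-01-20; 2003-11-21 is within that limit.
Step 2: the window is 19–44 days after 2003-11-21 (when the written notice is served), so 2003-12-10 through 2004-01-04; done 2003-12-21 — within the window.
Step 3: the window is 10–40 days after 2004-01-18 (end of the 28-day objection period, which began when the cure demand is delivered on 2003-12-21), so 2004-01-28 through 2004-02-27; 2004-01-29 falls inside that range.
Step 4: 64 days after 2003-11-21 (when the written notice is served) is 2004-01-24; not done until 2004-02-05, 12 days after the deadline.
The procedure was therefore not followed at step 4.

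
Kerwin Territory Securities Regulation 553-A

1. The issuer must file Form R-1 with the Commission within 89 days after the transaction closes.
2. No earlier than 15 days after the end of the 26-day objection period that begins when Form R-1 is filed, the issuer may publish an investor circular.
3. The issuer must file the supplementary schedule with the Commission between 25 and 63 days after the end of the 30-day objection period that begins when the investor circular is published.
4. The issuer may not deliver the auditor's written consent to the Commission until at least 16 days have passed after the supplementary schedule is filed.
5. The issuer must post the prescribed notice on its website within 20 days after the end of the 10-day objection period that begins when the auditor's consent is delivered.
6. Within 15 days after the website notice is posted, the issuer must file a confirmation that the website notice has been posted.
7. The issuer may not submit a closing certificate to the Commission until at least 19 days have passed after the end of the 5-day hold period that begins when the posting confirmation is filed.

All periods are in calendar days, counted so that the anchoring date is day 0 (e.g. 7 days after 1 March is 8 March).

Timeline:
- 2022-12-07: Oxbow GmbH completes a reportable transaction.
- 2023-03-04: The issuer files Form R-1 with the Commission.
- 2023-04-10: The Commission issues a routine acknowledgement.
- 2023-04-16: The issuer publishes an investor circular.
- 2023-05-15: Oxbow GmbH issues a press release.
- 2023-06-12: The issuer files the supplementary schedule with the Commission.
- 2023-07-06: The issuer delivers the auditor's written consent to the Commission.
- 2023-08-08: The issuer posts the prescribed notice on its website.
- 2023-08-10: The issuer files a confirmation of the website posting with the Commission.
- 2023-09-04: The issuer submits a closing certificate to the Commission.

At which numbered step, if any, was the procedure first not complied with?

(1) due by 2022-12-07 + 89 days = 2023-03-06; 2023-03-04 is within that limit.
(2) permitted from 2023-03-30 + 15 days = 2023-04-14 onward; done 2023-04-16 — permitted.
(3) the permitted window runs from 2023-05-16 + 25 = 2023-06-10 to 2023-05-16 + 63 = 2023-07-18; done 2023-06-12 — within the window.
(4) permitted from 2023-06-12 + 16 days = 2023-06-28 onward; 2023-07-06 is on or after that date.
(5) due by 2023-07-16 + 20 days = 2023-08-05; 2023-08-08 misses that deadline by 3 days.
The procedure was therefore not followed at step 5.

Step 5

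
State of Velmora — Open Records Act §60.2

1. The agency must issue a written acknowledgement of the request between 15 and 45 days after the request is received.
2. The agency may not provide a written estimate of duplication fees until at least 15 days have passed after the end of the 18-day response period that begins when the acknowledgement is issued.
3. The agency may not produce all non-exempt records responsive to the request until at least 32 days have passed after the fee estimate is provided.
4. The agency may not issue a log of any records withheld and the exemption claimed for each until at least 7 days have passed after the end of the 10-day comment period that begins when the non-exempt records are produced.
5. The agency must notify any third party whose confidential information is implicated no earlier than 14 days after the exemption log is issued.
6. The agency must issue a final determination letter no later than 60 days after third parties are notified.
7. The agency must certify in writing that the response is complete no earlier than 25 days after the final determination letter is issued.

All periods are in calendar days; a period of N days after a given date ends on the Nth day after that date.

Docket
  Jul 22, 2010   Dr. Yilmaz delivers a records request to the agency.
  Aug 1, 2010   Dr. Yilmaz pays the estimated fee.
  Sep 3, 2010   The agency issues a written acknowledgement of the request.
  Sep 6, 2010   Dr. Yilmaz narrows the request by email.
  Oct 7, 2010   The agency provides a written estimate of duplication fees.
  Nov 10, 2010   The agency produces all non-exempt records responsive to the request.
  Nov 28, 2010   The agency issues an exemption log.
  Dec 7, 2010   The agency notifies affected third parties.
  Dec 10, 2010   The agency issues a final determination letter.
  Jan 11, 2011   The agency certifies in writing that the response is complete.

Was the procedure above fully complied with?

Step 1: the window is 15–45 days after Jul 22, 2010 (when the request is received), so Aug 6, 2010 through Sep 5, 2010; done Sep 3, 2010, which is between those dates.
Step 2: the earliest permitted date is 15 days after Sep 21, 2010 (end of the 18-day response period, which began when the acknowledgement is issued on Sep 3, 2010), i.e. Oct 6, 2010; Oct 7, 2010 is on or after that date.
Step 3: the earliest permitted date is 32 days after Oct 7, 2010 (when the fee estimate is provided), i.e. Nov 8, 2010; done Nov 10, 2010 — permitted.
Step 4: the earliest permitted date is 7 days after Nov 20, 2010 (end of the 10-day comment period, which began when the non-exempt records are produced on Nov 10, 2010), i.e. Nov 27, 2010; done Nov 28, 2010 — permitted.
Step 5: the earliest permitted date is 14 days after Nov 28, 2010 (when the exemption log is issued), i.e. Dec 12, 2010; Dec 7, 2010 is 5 days before the earliest permitted date.

No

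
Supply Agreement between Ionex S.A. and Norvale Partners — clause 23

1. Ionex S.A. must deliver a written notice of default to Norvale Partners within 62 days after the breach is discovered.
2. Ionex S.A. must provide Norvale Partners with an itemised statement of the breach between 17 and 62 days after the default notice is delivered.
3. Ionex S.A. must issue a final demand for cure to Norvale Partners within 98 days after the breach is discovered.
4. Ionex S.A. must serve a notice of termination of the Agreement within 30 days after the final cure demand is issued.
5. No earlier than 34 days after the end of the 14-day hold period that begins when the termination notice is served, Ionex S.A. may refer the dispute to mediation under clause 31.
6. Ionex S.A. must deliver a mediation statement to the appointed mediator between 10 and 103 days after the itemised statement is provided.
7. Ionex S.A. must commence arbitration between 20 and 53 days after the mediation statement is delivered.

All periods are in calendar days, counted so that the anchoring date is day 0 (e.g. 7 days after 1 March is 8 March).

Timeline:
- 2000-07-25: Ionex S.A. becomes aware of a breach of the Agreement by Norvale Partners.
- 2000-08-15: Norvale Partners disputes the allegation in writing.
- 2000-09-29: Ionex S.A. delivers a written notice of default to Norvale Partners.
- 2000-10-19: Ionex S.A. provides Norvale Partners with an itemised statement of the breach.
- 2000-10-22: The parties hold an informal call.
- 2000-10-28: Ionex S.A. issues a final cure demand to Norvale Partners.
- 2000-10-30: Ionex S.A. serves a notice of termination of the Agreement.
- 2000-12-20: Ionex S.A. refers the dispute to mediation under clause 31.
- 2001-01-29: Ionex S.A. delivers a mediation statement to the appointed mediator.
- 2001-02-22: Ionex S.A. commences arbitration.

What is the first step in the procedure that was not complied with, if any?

(1) due by 2000-07-25 + 62 days = 2000-09-25; done 2000-09-29 — 4 days late.

Step 1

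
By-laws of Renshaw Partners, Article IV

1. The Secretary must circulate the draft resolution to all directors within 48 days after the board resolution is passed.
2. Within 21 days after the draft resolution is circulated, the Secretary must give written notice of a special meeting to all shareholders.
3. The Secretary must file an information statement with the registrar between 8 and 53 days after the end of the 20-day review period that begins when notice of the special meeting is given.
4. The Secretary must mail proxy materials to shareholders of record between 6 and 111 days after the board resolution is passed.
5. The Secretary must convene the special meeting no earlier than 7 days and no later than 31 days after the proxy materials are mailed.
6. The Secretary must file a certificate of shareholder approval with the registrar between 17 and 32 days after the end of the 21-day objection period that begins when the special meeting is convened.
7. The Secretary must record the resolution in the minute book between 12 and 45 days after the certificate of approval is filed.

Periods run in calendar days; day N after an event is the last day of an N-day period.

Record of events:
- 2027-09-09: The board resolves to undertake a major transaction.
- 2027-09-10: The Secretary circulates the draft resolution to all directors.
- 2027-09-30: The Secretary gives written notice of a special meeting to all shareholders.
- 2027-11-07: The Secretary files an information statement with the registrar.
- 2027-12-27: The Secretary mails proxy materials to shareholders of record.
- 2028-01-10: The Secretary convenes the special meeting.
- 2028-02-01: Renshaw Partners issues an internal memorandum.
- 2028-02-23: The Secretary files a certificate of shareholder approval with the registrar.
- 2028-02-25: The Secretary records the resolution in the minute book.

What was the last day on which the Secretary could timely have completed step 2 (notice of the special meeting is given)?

Step 2 runs from 2027-09-10, when the draft resolution is circulated. 21 days after 2027-09-10 is 2027-10-01.

2027-10-01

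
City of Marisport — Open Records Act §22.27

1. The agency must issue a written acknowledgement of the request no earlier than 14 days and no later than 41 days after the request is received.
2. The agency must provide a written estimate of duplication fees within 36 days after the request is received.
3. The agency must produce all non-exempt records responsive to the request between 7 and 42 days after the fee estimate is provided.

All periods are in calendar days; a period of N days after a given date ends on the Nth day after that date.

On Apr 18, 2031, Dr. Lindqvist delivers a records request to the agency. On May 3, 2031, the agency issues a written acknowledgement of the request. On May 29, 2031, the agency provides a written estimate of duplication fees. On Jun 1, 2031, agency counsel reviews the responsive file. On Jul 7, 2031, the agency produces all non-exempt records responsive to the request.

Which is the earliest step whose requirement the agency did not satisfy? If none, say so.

Step 2

(1) the permitted window runs from Apr 18, 2031 + 14 = May 2, 2031 to Apr 18, 2031 + 41 = May 29, 2031; done May 3, 2031, which is between those dates.
(2) due by Apr 18, 2031 + 36 days = May 24, 2031; not done until May 29, 2031, 5 days after the deadline.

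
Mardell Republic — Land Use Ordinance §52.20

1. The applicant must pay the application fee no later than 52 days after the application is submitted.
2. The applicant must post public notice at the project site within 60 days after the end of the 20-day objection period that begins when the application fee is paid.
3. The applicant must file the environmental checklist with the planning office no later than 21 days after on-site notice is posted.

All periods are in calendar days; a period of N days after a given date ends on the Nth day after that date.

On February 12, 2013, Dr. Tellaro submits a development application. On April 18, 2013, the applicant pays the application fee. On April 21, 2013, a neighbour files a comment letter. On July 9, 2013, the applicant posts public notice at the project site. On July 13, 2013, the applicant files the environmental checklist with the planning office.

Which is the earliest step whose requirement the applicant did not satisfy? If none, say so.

(1) due by February 12, 2013 + 52 days = April 5, 2013; done April 18, 2013 — 13 days late.
Later steps need not be reached.

Step 1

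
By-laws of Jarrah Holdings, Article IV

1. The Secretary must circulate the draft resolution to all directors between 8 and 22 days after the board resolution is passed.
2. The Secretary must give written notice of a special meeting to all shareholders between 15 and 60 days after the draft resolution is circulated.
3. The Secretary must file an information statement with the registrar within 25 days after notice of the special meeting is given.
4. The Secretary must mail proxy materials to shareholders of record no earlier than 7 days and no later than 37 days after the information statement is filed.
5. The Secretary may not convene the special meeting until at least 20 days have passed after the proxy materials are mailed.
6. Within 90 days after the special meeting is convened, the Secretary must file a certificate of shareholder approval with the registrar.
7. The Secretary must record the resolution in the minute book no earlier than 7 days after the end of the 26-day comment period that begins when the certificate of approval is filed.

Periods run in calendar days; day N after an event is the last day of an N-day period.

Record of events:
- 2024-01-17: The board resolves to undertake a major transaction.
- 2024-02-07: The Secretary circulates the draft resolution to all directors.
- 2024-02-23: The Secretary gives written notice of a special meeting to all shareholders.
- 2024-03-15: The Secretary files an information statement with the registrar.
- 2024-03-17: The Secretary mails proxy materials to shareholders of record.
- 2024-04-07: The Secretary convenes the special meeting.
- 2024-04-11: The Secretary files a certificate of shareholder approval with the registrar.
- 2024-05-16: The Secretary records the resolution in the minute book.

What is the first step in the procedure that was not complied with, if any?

Step 1 — 8 and 22 days from 2024-01-17 (when the board resolution is passed) are 2024-01-25 and 2024-02-08 respectively; 2024-02-07 falls inside that range.
Step 2 — 15 and 60 days from 2024-02-07 (when the draft resolution is circulated) are 2024-02-22 and 2024-04-07 respectively; done 2024-02-23 — within the window.
Step 3 — counting 25 days from 2024-02-23 (when notice of the special meeting is given) gives a deadline of 2024-03-19; done 2024-03-15 — timely.
Step 4 — 7 and 37 days from 2024-03-15 (when the information statement is filed) are 2024-03-22 and 2024-04-21 respectively; 2024-03-17 is 5 days too early.

Step 4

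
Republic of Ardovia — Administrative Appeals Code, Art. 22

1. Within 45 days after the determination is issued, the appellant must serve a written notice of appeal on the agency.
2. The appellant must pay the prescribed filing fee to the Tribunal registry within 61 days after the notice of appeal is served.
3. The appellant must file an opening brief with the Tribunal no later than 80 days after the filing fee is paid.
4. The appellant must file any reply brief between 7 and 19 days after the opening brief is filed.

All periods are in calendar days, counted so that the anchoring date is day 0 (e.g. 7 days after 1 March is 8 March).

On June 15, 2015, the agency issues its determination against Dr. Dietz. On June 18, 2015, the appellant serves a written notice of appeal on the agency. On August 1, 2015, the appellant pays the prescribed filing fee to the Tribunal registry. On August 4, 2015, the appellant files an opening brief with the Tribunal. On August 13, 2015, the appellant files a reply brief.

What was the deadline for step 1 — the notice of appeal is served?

Step 1 runs from June 15, 2015, when the determination is issued. 45 days after June 15, 2015 is July 30, 2015.

July 30, 2015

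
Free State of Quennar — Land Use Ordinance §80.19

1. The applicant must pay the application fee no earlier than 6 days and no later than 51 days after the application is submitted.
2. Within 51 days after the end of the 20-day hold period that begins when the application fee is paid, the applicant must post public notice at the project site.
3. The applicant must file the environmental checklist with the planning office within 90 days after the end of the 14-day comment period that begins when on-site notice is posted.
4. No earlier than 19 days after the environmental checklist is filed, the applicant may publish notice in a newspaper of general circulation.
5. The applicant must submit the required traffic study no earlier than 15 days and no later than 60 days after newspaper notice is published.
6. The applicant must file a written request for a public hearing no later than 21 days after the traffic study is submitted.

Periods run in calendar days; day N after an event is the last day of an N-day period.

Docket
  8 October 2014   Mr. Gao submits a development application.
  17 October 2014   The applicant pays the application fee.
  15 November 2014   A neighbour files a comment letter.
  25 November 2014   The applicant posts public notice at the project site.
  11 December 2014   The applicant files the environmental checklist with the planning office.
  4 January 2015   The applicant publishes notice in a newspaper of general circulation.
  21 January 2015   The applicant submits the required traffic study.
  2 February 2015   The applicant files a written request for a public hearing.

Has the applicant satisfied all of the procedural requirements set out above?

Yes

Step 1 — 6 and 51 days from 8 October 2014 (when the application is submitted) are 14 October 2014 and 28 November 2014 respectively; 17 October 2014 falls inside that range.
Step 2 — counting 51 days from 6 November 2014 (end of the 20-day hold period, which began when the application fee is paid on 17 October 2014) gives a deadline of 27 December 2014; completed 25 November 2014, before the deadline.
Step 3 — counting 90 days from 9 December 2014 (end of the 14-day comment period, which began when on-site notice is posted on 25 November 2014) gives a deadline of 9 March 2015; 11 December 2014 is within that limit.
Step 4 — must wait 19 days from 11 December 2014 (when the environmental checklist is filed), so not before 30 December 2014; 4 January 2015 is on or after that date.
Step 5 — 15 and 60 days from 4 January 2015 (when newspaper notice is published) are 19 January 2015 and 5 March 2015 respectively; done 21 January 2015, which is between those dates.
Step 6 — counting 21 days from 21 January 2015 (when the traffic study is submitted) gives a deadline of 11 February 2015; 2 February 2015 is within that limit.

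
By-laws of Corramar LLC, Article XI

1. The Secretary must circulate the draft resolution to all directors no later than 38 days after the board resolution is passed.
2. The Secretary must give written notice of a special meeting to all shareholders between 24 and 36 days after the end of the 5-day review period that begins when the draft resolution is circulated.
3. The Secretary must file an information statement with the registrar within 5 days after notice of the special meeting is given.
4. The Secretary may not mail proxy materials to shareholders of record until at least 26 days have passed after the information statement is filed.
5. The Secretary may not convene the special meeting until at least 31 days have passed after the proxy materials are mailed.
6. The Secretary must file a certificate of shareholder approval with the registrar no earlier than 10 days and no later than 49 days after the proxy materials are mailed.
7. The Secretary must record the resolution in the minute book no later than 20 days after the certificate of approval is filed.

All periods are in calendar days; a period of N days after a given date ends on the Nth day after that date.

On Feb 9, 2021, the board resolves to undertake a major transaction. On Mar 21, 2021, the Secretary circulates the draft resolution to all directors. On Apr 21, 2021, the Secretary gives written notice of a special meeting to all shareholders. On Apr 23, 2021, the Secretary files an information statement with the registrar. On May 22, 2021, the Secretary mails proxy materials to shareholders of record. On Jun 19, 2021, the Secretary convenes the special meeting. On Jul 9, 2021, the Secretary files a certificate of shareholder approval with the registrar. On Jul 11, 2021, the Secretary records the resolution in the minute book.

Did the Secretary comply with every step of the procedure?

Step 1: 38 days after Feb 9, 2021 (when the board resolution is passed) is Mar 19, 2021; not done until Mar 21, 2021, 2 days after the deadline.
The analysis stops there.

No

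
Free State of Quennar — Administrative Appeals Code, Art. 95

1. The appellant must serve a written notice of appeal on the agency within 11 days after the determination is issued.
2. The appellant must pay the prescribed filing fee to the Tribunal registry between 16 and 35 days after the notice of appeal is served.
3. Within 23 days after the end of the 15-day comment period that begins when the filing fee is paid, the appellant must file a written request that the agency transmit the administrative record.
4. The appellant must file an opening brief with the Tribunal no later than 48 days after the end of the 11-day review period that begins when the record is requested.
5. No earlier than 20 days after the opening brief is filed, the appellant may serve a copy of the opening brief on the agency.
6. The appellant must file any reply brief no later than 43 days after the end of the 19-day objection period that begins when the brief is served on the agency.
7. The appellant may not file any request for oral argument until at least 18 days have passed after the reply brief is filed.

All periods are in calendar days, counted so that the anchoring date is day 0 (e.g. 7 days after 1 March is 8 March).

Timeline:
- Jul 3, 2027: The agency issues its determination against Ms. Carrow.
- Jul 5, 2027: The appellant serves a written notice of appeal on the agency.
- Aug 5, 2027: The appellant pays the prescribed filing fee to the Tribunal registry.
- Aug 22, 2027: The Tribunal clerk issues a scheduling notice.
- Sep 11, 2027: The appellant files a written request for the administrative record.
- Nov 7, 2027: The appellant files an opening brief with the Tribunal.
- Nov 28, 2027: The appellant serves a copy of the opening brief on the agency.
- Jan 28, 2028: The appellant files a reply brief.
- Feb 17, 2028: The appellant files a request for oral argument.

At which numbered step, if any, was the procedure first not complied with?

Step 1: 11 days after Jul 3, 2027 (when the determination is issued) is Jul 14, 2027; completed Jul 5, 2027, before the deadline.
Step 2: the window is 16–35 days after Jul 5, 2027 (when the notice of appeal is served), so Jul 21, 2027 through Aug 9, 2027; done Aug 5, 2027, which is between those dates.
Step 3: 23 days after Aug 20, 2027 (end of the 15-day comment period, which began when the filing fee is paid on Aug 5, 2027) is Sep 12, 2027; done Sep 11, 2027 — timely.
Step 4: 48 days after Sep 22, 2027 (end of the 11-day review period, which began when the record is requested on Sep 11, 2027) is Nov 9, 2027; done Nov 7, 2027 — timely.
Step 5: the earliest permitted date is 20 days after Nov 7, 2027 (when the opening brief is filed), i.e. Nov 27, 2027; done Nov 28, 2027, after the minimum wait.
Step 6: 43 days after Dec 17, 2027 (end of the 19-day objection period, which began when the brief is served on the agency on Nov 28, 2027) is Jan 29, 2028; done Jan 28, 2028 — timely.
Step 7: the earliest permitted date is 18 days after Jan 28, 2028 (when the reply brief is filed), i.e. Feb 15, 2028; done Feb 17, 2028 — permitted.

None — every step was satisfied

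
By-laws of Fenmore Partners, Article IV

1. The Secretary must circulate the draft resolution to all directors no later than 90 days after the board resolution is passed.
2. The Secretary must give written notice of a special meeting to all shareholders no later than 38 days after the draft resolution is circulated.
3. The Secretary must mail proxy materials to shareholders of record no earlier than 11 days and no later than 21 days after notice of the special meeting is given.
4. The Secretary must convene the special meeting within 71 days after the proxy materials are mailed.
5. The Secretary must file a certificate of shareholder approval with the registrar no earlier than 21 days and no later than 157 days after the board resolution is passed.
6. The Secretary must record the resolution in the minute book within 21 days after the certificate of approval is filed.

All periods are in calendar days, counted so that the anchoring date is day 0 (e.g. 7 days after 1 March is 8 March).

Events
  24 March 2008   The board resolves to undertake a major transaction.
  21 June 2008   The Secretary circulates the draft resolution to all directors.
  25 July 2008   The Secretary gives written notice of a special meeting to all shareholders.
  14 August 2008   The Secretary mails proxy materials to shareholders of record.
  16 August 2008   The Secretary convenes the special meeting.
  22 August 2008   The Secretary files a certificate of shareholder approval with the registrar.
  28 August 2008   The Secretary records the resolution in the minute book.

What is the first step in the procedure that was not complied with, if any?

None — every step was satisfied

Step 1 — counting 90 days from 24 March 2008 (when the board resolution is passed) gives a deadline of 22 June 2008; done 21 June 2008 — timely.
Step 2 — counting 38 days from 21 June 2008 (when the draft resolution is circulated) gives a deadline of 29 July 2008; done 25 July 2008 — timely.
Step 3 — 11 and 21 days from 25 July 2008 (when notice of the special meeting is given) are 5 August 2008 and 15 August 2008 respectively; done 14 August 2008, which is between those dates.
Step 4 — counting 71 days from 14 August 2008 (when the proxy materials are mailed) gives a deadline of 24 October 2008; completed 16 August 2008, before the deadline.
Step 5 — 21 and 157 days from 24 March 2008 (when the board resolution is passed) are 14 April 2008 and 28 August 2008 respectively; done 22 August 2008 — within the window.
Step 6 — counting 21 days from 22 August 2008 (when the certificate of approval is filed) gives a deadline of 12 September 2008; done 28 August 2008 — timely.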